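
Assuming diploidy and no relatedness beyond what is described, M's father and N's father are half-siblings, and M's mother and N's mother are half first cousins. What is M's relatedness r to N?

0.078125

With two independent routes of shared ancestry, r is the sum of the two contributions.
M and N are related in two ways: half first cousins through their fathers (r = 1/16) and half second cousins through their mothers (r = 1/64).
r = 1/16 + 1/64 = 0.078125.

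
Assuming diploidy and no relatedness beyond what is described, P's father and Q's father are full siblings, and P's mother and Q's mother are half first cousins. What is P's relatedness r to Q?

0.140625

With two independent routes of shared ancestry, r is the sum of the two contributions.
P and Q are related in two ways: first cousins through their fathers (r = 1/8) and half second cousins through their mothers (r = 1/64).
r = 1/8 + 1/64 = 9/64 = 0.140625.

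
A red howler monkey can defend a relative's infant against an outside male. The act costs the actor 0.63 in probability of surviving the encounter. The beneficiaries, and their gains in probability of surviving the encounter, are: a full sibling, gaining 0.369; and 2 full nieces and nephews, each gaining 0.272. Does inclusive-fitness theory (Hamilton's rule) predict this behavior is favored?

Hamilton's rule: the trait is favored when the sum of r·B over every recipient exceeds the actor's cost C.
r to a full sibling = 0.5 (full sibs share both parents — two paths of length 2: r = 2·(1/2)^2 = 1/2).
r to a full niece or nephew = 1/4 (full aunt/uncle↔niece/nephew: two paths of length 3 through the shared grandparent pair: r = 2·(1/2)^3 = 1/4).
Summing one r·B term per recipient: 1·0.5·0.369 + 2·0.25·0.272 = 0.3205.
0.3205 < 0.63: the indirect benefit is less than the cost.

No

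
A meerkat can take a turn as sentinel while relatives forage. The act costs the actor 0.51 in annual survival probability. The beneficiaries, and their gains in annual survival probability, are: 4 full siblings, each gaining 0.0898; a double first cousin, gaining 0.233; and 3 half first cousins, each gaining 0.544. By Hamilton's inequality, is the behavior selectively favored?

Hamilton's rule: the trait is favored when the sum of r·B over every recipient exceeds the actor's cost C.
r to a full sibling = 1/2 (full sibs share both parents — two paths of length 2: r = 2·(1/2)^2 = 1/2).
r to a double first cousin = 1/4 (double first cousins share both grandparent pairs — four paths of length 4: r = 4·(1/2)^4 = 1/4).
r to a half first cousin = 0.0625 (half first cousins share one grandparent — one path of length 4: r = (1/2)^4 = 1/16).
Summing one r·B term per recipient: 4·0.5·0.0898 + 1·0.25·0.233 + 3·0.0625·0.544 = 0.33985.
0.33985 < 0.51: the indirect benefit is less than the cost.

No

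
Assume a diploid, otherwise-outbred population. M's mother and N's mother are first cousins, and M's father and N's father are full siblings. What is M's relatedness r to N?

0.15625

Wright's path rule: contributions from independent ancestry routes add.
M and N are related in two ways: second cousins through their mothers (r = 1/32) and first cousins through their fathers (r = 1/8).
r = 1/32 + 1/8 = 0.15625.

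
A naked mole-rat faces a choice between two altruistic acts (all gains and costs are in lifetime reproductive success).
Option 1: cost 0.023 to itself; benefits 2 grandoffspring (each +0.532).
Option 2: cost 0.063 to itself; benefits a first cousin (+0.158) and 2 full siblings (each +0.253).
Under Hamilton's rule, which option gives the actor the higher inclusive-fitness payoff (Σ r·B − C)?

Option 1

Option 1: r to a grandoffspring = 0.25.
Option 1: Σ r·B − C = (2·0.25·0.532) − 0.023 = 0.243.
Option 2: r to a first cousin = 0.125.
Option 2: r to a full sibling = 0.5.
Option 2: Σ r·B − C = (1·0.125·0.158 + 2·0.5·0.253) − 0.063 = 0.20975.
Option 1 has the higher net inclusive-fitness payoff.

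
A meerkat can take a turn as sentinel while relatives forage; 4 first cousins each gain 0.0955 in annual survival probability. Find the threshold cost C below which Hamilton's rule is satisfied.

0.04775

r to a first cousin = 0.125 (first cousins share one grandparent pair — two paths of length 4: r = 2·(1/2)^4 = 1/8).
Hamilton's rule: n·r·B > C, so the trait is favored while C < n·r·B = 4·0.125·0.0955 = 0.04775.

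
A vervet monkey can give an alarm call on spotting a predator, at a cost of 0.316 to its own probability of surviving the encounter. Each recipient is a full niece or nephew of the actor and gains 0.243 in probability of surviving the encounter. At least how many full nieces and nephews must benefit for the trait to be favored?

6

r to a full niece or nephew = 1/4 (full aunt/uncle↔niece/nephew: two paths of length 3 through the shared grandparent pair: r = 2·(1/2)^3 = 1/4).
Hamilton's rule: n·r·B > C  ⇒  n > C/(r·B) = 0.316/(0.25·0.243) = 5.202.
The smallest integer exceeding 5.202 is 6.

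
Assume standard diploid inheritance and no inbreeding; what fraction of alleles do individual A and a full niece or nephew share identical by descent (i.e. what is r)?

Full aunt/uncle↔niece/nephew: two paths of length 3 through the shared grandparent pair: r = 2·(1/2)^3 = 1/4.

0.25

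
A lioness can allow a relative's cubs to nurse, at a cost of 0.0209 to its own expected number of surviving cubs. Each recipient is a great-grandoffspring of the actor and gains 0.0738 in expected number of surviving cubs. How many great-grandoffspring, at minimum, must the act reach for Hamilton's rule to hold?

r to a great-grandoffspring = 1/8 (three parent–offspring links: r = (1/2)^3 = 1/8).
Hamilton's rule: n·r·B > C  ⇒  n > C/(r·B) = 0.0209/(0.125·0.0738) = 2.266.
The smallest integer exceeding 2.266 is 3.

3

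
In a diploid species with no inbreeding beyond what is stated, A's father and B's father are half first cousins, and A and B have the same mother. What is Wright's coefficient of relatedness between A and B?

0.265625

With two independent routes of shared ancestry, r is the sum of the two contributions.
A and B are related in two ways: half second cousins through their fathers (r = 1/64) and half-sibs through their shared mother (r = 1/4).
r = 1/64 + 1/4 = 0.265625.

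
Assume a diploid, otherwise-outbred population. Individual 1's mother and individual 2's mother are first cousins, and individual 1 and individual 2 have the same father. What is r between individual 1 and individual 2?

Independent pedigree routes through distinct common ancestors add.
Individual 1 and individual 2 are related in two ways: second cousins through their mothers (r = 1/32) and half-sibs through their shared father (r = 1/4).
r = 1/32 + 1/4 = 9/32 = 0.28125.

0.28125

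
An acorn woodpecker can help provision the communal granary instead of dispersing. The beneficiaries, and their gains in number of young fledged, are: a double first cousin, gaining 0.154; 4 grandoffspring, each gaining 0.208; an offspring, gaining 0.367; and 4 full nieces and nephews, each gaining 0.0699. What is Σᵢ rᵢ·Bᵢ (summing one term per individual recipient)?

0.4999

r to a double first cousin = 1/4 (double first cousins share both grandparent pairs — four paths of length 4: r = 4·(1/2)^4 = 1/4).
r to a grandoffspring = 1/4 (two parent–offspring links: r = (1/2)^2 = 1/4).
r to an offspring = 1/2 (one parent–offspring link: r = (1/2)^1 = 1/2).
r to a full niece or nephew = 1/4 (full aunt/uncle↔niece/nephew: two paths of length 3 through the shared grandparent pair: r = 2·(1/2)^3 = 1/4).
Summing one r·B term per recipient: 1·0.25·0.154 + 4·0.25·0.208 + 1·0.5·0.367 + 4·0.25·0.0699 = 0.4999.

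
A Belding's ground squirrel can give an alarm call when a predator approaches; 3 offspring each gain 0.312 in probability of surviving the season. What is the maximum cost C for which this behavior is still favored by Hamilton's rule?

0.468

r to an offspring = 0.5 (one parent–offspring link: r = (1/2)^1 = 1/2).
Hamilton's rule: n·r·B > C, so the trait is favored while C < n·r·B = 3·0.5·0.312 = 0.468.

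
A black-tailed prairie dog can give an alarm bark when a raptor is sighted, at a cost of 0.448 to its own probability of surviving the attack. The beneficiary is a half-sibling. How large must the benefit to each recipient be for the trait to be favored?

r to a half-sibling = 0.25 (half-sibs share one parent — one path of length 2: r = (1/2)^2 = 1/4).
Hamilton's rule with n recipients of equal r: n·r·B > C, so B > C/(n·r) = 0.448/(1·0.25) = 1.792.

1.792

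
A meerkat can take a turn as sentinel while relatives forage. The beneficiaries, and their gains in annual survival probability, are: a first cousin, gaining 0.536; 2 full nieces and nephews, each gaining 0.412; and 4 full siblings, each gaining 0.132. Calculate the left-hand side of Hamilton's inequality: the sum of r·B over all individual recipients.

r to a first cousin = 1/8 (first cousins share one grandparent pair — two paths of length 4: r = 2·(1/2)^4 = 1/8).
r to a full niece or nephew = 0.25 (full aunt/uncle↔niece/nephew: two paths of length 3 through the shared grandparent pair: r = 2·(1/2)^3 = 1/4).
r to a full sibling = 0.5 (full sibs share both parents — two paths of length 2: r = 2·(1/2)^2 = 1/2).
Summing one r·B term per recipient: 1·0.125·0.536 + 2·0.25·0.412 + 4·0.5·0.132 = 0.537.

0.537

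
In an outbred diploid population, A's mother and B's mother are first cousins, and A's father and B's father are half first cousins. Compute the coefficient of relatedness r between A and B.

Wright's path rule: contributions from independent ancestry routes add.
A and B are related in two ways: second cousins through their mothers (r = 1/32) and half second cousins through their fathers (r = 1/64).
r = 1/32 + 1/64 = 3/64 = 0.046875.

0.046875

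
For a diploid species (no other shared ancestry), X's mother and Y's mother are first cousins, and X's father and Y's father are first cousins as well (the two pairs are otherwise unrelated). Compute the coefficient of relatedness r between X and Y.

Relatedness sums over independent paths through distinct common ancestors.
X and Y are related in two ways: second cousins through their mothers (r = 1/32) and second cousins through their fathers (r = 1/32).
r = 1/32 + 1/32 = 1/16 = 0.0625.

0.0625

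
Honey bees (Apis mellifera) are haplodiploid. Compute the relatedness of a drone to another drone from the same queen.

Haploid brothers each carry a random half of the queen's diploid genome, so on average they share half: r = 1/2.

0.5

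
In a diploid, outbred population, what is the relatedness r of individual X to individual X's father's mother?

0.25

Each parent–offspring link contributes a factor of 1/2, and independent paths through distinct common ancestors add.
Two parent–offspring links: r = (1/2)^2 = 1/4.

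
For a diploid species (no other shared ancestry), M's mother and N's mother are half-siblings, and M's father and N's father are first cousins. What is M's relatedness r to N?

0.09375

Wright's path rule: contributions from independent ancestry routes add.
M and N are related in two ways: half first cousins through their mothers (r = 1/16) and second cousins through their fathers (r = 1/32).
r = 1/16 + 1/32 = 0.09375.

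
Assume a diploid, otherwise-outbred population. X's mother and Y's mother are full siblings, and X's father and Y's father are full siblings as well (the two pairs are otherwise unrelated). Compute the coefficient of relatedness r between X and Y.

0.25

With two independent routes of shared ancestry, r is the sum of the two contributions.
X and Y are related in two ways: first cousins through their mothers (r = 1/8) and first cousins through their fathers (r = 1/8) — i.e. double first cousins.
r = 1/8 + 1/8 = 0.25.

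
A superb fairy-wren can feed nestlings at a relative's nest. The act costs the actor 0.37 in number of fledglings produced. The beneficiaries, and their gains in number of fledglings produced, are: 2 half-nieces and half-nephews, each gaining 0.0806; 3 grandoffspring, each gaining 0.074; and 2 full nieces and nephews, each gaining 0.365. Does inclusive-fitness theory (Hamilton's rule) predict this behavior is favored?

No

Hamilton's rule: the trait is favored when the sum of r·B over every recipient exceeds the actor's cost C.
r to a half-niece or half-nephew = 1/8 (half-aunt/uncle↔niece/nephew: one path of length 3: r = (1/2)^3 = 1/8).
r to a grandoffspring = 1/4 (two parent–offspring links: r = (1/2)^2 = 1/4).
r to a full niece or nephew = 1/4 (full aunt/uncle↔niece/nephew: two paths of length 3 through the shared grandparent pair: r = 2·(1/2)^3 = 1/4).
Summing one r·B term per recipient: 2·0.125·0.0806 + 3·0.25·0.074 + 2·0.25·0.365 = 0.25815.
0.25815 < 0.37: the indirect benefit is less than the cost.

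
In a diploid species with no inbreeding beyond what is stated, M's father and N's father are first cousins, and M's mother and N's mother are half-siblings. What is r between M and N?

Independent pedigree routes through distinct common ancestors add.
M and N are related in two ways: second cousins through their fathers (r = 1/32) and half first cousins through their mothers (r = 1/16).
r = 1/32 + 1/16 = 3/32 = 0.09375.

0.09375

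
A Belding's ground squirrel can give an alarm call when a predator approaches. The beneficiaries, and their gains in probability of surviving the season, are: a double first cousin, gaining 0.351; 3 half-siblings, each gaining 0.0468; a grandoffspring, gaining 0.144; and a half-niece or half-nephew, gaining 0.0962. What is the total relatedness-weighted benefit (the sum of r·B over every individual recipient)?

0.170875

r to a double first cousin = 0.25 (double first cousins share both grandparent pairs — four paths of length 4: r = 4·(1/2)^4 = 1/4).
r to a half-sibling = 0.25 (half-sibs share one parent — one path of length 2: r = (1/2)^2 = 1/4).
r to a grandoffspring = 1/4 (two parent–offspring links: r = (1/2)^2 = 1/4).
r to a half-niece or half-nephew = 1/8 (half-aunt/uncle↔niece/nephew: one path of length 3: r = (1/2)^3 = 1/8).
Summing one r·B term per recipient: 1·0.25·0.351 + 3·0.25·0.0468 + 1·0.25·0.144 + 1·0.125·0.0962 = 0.170875.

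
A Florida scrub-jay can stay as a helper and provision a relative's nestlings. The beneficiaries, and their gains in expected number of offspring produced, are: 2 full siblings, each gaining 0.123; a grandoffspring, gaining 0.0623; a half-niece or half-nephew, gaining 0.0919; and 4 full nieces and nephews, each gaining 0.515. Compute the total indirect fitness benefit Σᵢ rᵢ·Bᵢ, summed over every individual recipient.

r to a full sibling = 0.5 (full sibs share both parents — two paths of length 2: r = 2·(1/2)^2 = 1/2).
r to a grandoffspring = 1/4 (two parent–offspring links: r = (1/2)^2 = 1/4).
r to a half-niece or half-nephew = 0.125 (half-aunt/uncle↔niece/nephew: one path of length 3: r = (1/2)^3 = 1/8).
r to a full niece or nephew = 0.25 (full aunt/uncle↔niece/nephew: two paths of length 3 through the shared grandparent pair: r = 2·(1/2)^3 = 1/4).
Summing one r·B term per recipient: 2·0.5·0.123 + 1·0.25·0.0623 + 1·0.125·0.0919 + 4·0.25·0.515 = 0.6650625.

0.6650625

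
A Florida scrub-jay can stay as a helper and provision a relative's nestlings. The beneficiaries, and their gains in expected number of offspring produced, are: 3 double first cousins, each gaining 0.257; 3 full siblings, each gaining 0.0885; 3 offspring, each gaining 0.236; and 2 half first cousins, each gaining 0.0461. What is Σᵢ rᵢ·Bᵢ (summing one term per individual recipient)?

r to a double first cousin = 1/4 (double first cousins share both grandparent pairs — four paths of length 4: r = 4·(1/2)^4 = 1/4).
r to a full sibling = 1/2 (full sibs share both parents — two paths of length 2: r = 2·(1/2)^2 = 1/2).
r to an offspring = 0.5 (one parent–offspring link: r = (1/2)^1 = 1/2).
r to a half first cousin = 0.0625 (half first cousins share one grandparent — one path of length 4: r = (1/2)^4 = 1/16).
Summing one r·B term per recipient: 3·0.25·0.257 + 3·0.5·0.0885 + 3·0.5·0.236 + 2·0.0625·0.0461 = 0.6852625.

0.6852625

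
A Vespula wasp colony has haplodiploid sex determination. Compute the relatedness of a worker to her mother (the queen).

One meiotic link between diploid queen and diploid daughter: r = 1/2.

0.5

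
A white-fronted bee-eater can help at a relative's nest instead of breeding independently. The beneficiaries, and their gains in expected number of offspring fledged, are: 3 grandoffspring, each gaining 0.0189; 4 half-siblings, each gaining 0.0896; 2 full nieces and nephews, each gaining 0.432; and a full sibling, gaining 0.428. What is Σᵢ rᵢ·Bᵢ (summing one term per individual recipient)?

0.533775

r to a grandoffspring = 1/4 (two parent–offspring links: r = (1/2)^2 = 1/4).
r to a half-sibling = 1/4 (half-sibs share one parent — one path of length 2: r = (1/2)^2 = 1/4).
r to a full niece or nephew = 0.25 (full aunt/uncle↔niece/nephew: two paths of length 3 through the shared grandparent pair: r = 2·(1/2)^3 = 1/4).
r to a full sibling = 1/2 (full sibs share both parents — two paths of length 2: r = 2·(1/2)^2 = 1/2).
Summing one r·B term per recipient: 3·0.25·0.0189 + 4·0.25·0.0896 + 2·0.25·0.432 + 1·0.5·0.428 = 0.533775.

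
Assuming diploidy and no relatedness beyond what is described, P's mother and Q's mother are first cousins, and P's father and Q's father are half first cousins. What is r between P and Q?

0.046875

Relatedness sums over independent paths through distinct common ancestors.
P and Q are related in two ways: second cousins through their mothers (r = 1/32) and half second cousins through their fathers (r = 1/64).
r = 1/32 + 1/64 = 0.046875.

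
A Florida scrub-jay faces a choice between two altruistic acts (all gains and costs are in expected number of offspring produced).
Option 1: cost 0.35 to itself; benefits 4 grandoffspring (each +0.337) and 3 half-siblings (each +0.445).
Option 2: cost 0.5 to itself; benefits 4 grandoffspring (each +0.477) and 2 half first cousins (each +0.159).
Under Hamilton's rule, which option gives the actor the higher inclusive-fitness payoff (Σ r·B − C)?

Option 1

Option 1: r to a grandoffspring = 0.25.
Option 1: r to a half-sibling = 0.25.
Option 1: Σ r·B − C = (4·0.25·0.337 + 3·0.25·0.445) − 0.35 = 0.32075.
Option 2: r to a grandoffspring = 0.25.
Option 2: r to a half first cousin = 0.0625.
Option 2: Σ r·B − C = (4·0.25·0.477 + 2·0.0625·0.159) − 0.5 = -0.003125.
Option 1 has the higher net inclusive-fitness payoff.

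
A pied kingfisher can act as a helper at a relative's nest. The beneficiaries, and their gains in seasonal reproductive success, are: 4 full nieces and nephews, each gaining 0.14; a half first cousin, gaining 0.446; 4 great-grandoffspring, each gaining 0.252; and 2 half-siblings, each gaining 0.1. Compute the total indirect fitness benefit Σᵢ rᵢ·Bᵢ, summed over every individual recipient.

0.343875

r to a full niece or nephew = 0.25 (full aunt/uncle↔niece/nephew: two paths of length 3 through the shared grandparent pair: r = 2·(1/2)^3 = 1/4).
r to a half first cousin = 1/16 (half first cousins share one grandparent — one path of length 4: r = (1/2)^4 = 1/16).
r to a great-grandoffspring = 0.125 (three parent–offspring links: r = (1/2)^3 = 1/8).
r to a half-sibling = 0.25 (half-sibs share one parent — one path of length 2: r = (1/2)^2 = 1/4).
Summing one r·B term per recipient: 4·0.25·0.14 + 1·0.0625·0.446 + 4·0.125·0.252 + 2·0.25·0.1 = 0.343875.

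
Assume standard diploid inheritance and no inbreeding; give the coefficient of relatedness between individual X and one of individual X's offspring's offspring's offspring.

0.125

Each parent–offspring link contributes a factor of 1/2, and independent paths through distinct common ancestors add.
Three parent–offspring links: r = (1/2)^3 = 1/8.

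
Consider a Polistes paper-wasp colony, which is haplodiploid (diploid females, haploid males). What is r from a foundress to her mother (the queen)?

0.5

One meiotic link between diploid queen and diploid daughter: r = 1/2.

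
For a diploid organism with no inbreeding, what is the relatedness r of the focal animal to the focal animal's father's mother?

0.25

Each parent–offspring link contributes a factor of 1/2, and independent paths through distinct common ancestors add.
Two parent–offspring links: r = (1/2)^2 = 1/4.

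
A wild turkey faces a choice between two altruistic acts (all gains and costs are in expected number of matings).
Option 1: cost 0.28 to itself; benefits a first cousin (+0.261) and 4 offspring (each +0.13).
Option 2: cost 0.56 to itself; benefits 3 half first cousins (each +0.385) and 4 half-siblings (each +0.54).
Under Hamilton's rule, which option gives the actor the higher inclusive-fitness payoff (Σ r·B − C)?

Option 2

Option 1: r to a first cousin = 0.125.
Option 1: r to an offspring = 0.5.
Option 1: Σ r·B − C = (1·0.125·0.261 + 4·0.5·0.13) − 0.28 = 0.012625.
Option 2: r to a half first cousin = 0.0625.
Option 2: r to a half-sibling = 0.25.
Option 2: Σ r·B − C = (3·0.0625·0.385 + 4·0.25·0.54) − 0.56 = 0.0521875.
Option 2 has the higher net inclusive-fitness payoff.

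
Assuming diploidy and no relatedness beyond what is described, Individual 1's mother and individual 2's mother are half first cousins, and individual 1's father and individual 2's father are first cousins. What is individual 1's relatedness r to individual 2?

With two independent routes of shared ancestry, r is the sum of the two contributions.
Individual 1 and individual 2 are related in two ways: half second cousins through their mothers (r = 1/64) and second cousins through their fathers (r = 1/32).
r = 1/64 + 1/32 = 3/64 = 0.046875.

0.046875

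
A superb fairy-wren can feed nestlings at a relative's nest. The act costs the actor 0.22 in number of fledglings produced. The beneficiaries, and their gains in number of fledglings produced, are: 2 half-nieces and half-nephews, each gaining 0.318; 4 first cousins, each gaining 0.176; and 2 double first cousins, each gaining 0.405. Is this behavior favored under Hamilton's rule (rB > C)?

Hamilton's rule: the trait is favored when the sum of r·B over every recipient exceeds the actor's cost C.
r to a half-niece or half-nephew = 0.125 (half-aunt/uncle↔niece/nephew: one path of length 3: r = (1/2)^3 = 1/8).
r to a first cousin = 0.125 (first cousins share one grandparent pair — two paths of length 4: r = 2·(1/2)^4 = 1/8).
r to a double first cousin = 0.25 (double first cousins share both grandparent pairs — four paths of length 4: r = 4·(1/2)^4 = 1/4).
Summing one r·B term per recipient: 2·0.125·0.318 + 4·0.125·0.176 + 2·0.25·0.405 = 0.37.
0.37 > 0.22: the indirect benefit exceeds the cost.

Yes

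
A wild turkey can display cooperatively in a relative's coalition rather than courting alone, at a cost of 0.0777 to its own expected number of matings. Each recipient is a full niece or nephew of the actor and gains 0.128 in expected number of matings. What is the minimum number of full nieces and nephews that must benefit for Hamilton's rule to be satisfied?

r to a full niece or nephew = 0.25 (full aunt/uncle↔niece/nephew: two paths of length 3 through the shared grandparent pair: r = 2·(1/2)^3 = 1/4).
Hamilton's rule: n·r·B > C  ⇒  n > C/(r·B) = 0.0777/(0.25·0.128) = 2.428.
The smallest integer exceeding 2.428 is 3.

3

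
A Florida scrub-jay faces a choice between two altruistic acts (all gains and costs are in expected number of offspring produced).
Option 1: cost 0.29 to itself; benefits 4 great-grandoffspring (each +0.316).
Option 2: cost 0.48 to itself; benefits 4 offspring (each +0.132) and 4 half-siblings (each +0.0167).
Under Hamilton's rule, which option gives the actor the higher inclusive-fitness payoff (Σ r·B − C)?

Option 1

Option 1: r to a great-grandoffspring = 0.125.
Option 1: Σ r·B − C = (4·0.125·0.316) − 0.29 = -0.132.
Option 2: r to an offspring = 0.5.
Option 2: r to a half-sibling = 0.25.
Option 2: Σ r·B − C = (4·0.5·0.132 + 4·0.25·0.0167) − 0.48 = -0.1993.
Option 1 has the higher net inclusive-fitness payoff.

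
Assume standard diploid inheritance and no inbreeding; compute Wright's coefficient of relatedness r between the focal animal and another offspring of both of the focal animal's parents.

Each parent–offspring link contributes a factor of 1/2, and independent paths through distinct common ancestors add.
Full sibs share both parents — two paths of length 2: r = 2·(1/2)^2 = 1/2.

0.5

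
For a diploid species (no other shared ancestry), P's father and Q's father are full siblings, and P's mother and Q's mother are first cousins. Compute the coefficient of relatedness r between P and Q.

Independent pedigree routes through distinct common ancestors add.
P and Q are related in two ways: first cousins through their fathers (r = 1/8) and second cousins through their mothers (r = 1/32).
r = 1/8 + 1/32 = 0.15625.

0.15625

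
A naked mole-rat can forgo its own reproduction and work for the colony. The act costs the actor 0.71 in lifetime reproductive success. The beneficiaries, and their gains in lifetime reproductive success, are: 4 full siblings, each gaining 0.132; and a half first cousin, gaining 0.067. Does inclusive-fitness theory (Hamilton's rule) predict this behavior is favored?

No

Hamilton's rule: the trait is favored when the sum of r·B over every recipient exceeds the actor's cost C.
r to a full sibling = 0.5 (full sibs share both parents — two paths of length 2: r = 2·(1/2)^2 = 1/2).
r to a half first cousin = 1/16 (half first cousins share one grandparent — one path of length 4: r = (1/2)^4 = 1/16).
Summing one r·B term per recipient: 4·0.5·0.132 + 1·0.0625·0.067 = 0.2681875.
0.2681875 < 0.71: the indirect benefit is less than the cost.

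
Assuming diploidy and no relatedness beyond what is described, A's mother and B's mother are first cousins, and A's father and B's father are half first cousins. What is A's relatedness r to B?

0.046875

Wright's path rule: contributions from independent ancestry routes add.
A and B are related in two ways: second cousins through their mothers (r = 1/32) and half second cousins through their fathers (r = 1/64).
r = 1/32 + 1/64 = 0.046875.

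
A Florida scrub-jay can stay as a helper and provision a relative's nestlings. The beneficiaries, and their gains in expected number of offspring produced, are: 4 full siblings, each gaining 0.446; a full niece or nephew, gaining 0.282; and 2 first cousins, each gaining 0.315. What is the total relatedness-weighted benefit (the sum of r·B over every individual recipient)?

r to a full sibling = 1/2 (full sibs share both parents — two paths of length 2: r = 2·(1/2)^2 = 1/2).
r to a full niece or nephew = 1/4 (full aunt/uncle↔niece/nephew: two paths of length 3 through the shared grandparent pair: r = 2·(1/2)^3 = 1/4).
r to a first cousin = 0.125 (first cousins share one grandparent pair — two paths of length 4: r = 2·(1/2)^4 = 1/8).
Summing one r·B term per recipient: 4·0.5·0.446 + 1·0.25·0.282 + 2·0.125·0.315 = 1.04125.

1.04125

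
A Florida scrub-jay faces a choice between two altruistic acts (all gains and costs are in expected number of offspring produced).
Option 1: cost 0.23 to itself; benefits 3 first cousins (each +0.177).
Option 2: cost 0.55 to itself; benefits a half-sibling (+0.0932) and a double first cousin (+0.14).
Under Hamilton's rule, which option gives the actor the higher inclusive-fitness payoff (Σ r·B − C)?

Option 1

Option 1: r to a first cousin = 0.125.
Option 1: Σ r·B − C = (3·0.125·0.177) − 0.23 = -0.163625.
Option 2: r to a half-sibling = 0.25.
Option 2: r to a double first cousin = 0.25.
Option 2: Σ r·B − C = (1·0.25·0.0932 + 1·0.25·0.14) − 0.55 = -0.4917.
Option 1 has the higher net inclusive-fitness payoff.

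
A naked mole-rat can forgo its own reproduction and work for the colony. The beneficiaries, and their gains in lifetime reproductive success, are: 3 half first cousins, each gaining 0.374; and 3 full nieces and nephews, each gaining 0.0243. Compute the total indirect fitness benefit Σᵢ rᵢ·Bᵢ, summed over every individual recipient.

0.08835

r to a half first cousin = 0.0625 (half first cousins share one grandparent — one path of length 4: r = (1/2)^4 = 1/16).
r to a full niece or nephew = 1/4 (full aunt/uncle↔niece/nephew: two paths of length 3 through the shared grandparent pair: r = 2·(1/2)^3 = 1/4).
Summing one r·B term per recipient: 3·0.0625·0.374 + 3·0.25·0.0243 = 0.08835.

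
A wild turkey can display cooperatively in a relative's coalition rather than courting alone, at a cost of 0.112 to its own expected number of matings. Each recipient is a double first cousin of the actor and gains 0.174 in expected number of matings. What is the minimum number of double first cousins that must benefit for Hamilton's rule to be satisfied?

r to a double first cousin = 0.25 (double first cousins share both grandparent pairs — four paths of length 4: r = 4·(1/2)^4 = 1/4).
Hamilton's rule: n·r·B > C  ⇒  n > C/(r·B) = 0.112/(0.25·0.174) = 2.575.
The smallest integer exceeding 2.575 is 3.

3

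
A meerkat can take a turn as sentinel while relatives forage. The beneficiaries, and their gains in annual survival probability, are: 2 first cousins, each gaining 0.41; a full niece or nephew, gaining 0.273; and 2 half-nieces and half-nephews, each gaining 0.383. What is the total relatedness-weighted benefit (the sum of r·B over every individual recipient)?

r to a first cousin = 1/8 (first cousins share one grandparent pair — two paths of length 4: r = 2·(1/2)^4 = 1/8).
r to a full niece or nephew = 0.25 (full aunt/uncle↔niece/nephew: two paths of length 3 through the shared grandparent pair: r = 2·(1/2)^3 = 1/4).
r to a half-niece or half-nephew = 0.125 (half-aunt/uncle↔niece/nephew: one path of length 3: r = (1/2)^3 = 1/8).
Summing one r·B term per recipient: 2·0.125·0.41 + 1·0.25·0.273 + 2·0.125·0.383 = 0.2665.

0.2665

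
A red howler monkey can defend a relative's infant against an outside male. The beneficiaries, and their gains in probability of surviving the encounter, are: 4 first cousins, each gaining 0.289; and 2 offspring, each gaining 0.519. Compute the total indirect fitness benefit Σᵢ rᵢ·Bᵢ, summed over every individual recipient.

r to a first cousin = 0.125 (first cousins share one grandparent pair — two paths of length 4: r = 2·(1/2)^4 = 1/8).
r to an offspring = 1/2 (one parent–offspring link: r = (1/2)^1 = 1/2).
Summing one r·B term per recipient: 4·0.125·0.289 + 2·0.5·0.519 = 0.6635.

0.6635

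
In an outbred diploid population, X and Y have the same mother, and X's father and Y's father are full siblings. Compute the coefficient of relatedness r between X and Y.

Relatedness sums over independent paths through distinct common ancestors.
X and Y are related in two ways: half-sibs through their shared mother (r = 1/4) and first cousins through their fathers (r = 1/8).
r = 1/4 + 1/8 = 3/8 = 0.375.

0.375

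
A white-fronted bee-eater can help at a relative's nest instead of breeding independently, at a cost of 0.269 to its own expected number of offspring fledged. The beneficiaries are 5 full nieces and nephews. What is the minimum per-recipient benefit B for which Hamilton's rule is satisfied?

r to a full niece or nephew = 0.25 (full aunt/uncle↔niece/nephew: two paths of length 3 through the shared grandparent pair: r = 2·(1/2)^3 = 1/4).
Hamilton's rule with n recipients of equal r: n·r·B > C, so B > C/(n·r) = 0.269/(5·0.25) = 0.2152.

0.2152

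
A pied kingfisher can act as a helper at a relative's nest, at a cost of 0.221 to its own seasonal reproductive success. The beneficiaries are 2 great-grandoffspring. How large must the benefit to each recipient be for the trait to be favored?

r to a great-grandoffspring = 0.125 (three parent–offspring links: r = (1/2)^3 = 1/8).
Hamilton's rule with n recipients of equal r: n·r·B > C, so B > C/(n·r) = 0.221/(2·0.125) = 0.884.

0.884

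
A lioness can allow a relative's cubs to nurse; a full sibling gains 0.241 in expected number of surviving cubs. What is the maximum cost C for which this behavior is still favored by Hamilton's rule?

0.1205

r to a full sibling = 1/2 (full sibs share both parents — two paths of length 2: r = 2·(1/2)^2 = 1/2).
Hamilton's rule: n·r·B > C, so the trait is favored while C < n·r·B = 1·0.5·0.241 = 0.1205.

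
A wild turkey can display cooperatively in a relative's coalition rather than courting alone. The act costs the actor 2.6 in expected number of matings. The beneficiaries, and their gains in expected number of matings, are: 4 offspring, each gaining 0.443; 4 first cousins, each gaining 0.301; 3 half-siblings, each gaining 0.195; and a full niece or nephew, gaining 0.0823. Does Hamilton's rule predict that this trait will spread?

No

Hamilton's rule: the trait is favored when the sum of r·B over every recipient exceeds the actor's cost C.
r to an offspring = 0.5 (one parent–offspring link: r = (1/2)^1 = 1/2).
r to a first cousin = 1/8 (first cousins share one grandparent pair — two paths of length 4: r = 2·(1/2)^4 = 1/8).
r to a half-sibling = 1/4 (half-sibs share one parent — one path of length 2: r = (1/2)^2 = 1/4).
r to a full niece or nephew = 0.25 (full aunt/uncle↔niece/nephew: two paths of length 3 through the shared grandparent pair: r = 2·(1/2)^3 = 1/4).
Summing one r·B term per recipient: 4·0.5·0.443 + 4·0.125·0.301 + 3·0.25·0.195 + 1·0.25·0.0823 = 1.203325.
1.203325 < 2.6: the indirect benefit is less than the cost.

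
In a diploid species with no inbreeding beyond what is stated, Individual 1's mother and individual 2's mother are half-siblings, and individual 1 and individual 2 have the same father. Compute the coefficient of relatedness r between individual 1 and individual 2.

With two independent routes of shared ancestry, r is the sum of the two contributions.
Individual 1 and individual 2 are related in two ways: half first cousins through their mothers (r = 1/16) and half-sibs through their shared father (r = 1/4).
r = 1/16 + 1/4 = 0.3125.

0.3125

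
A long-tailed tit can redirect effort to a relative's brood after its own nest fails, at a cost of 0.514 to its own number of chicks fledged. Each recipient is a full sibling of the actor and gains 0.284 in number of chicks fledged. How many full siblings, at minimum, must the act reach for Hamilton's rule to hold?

r to a full sibling = 1/2 (full sibs share both parents — two paths of length 2: r = 2·(1/2)^2 = 1/2).
Hamilton's rule: n·r·B > C  ⇒  n > C/(r·B) = 0.514/(0.5·0.284) = 3.62.
The smallest integer exceeding 3.62 is 4.

4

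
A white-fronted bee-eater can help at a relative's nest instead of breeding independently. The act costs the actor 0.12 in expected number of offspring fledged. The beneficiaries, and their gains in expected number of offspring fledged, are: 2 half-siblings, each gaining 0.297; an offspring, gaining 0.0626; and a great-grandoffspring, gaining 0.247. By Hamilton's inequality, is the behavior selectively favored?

Yes

Hamilton's rule: the trait is favored when the sum of r·B over every recipient exceeds the actor's cost C.
r to a half-sibling = 1/4 (half-sibs share one parent — one path of length 2: r = (1/2)^2 = 1/4).
r to an offspring = 1/2 (one parent–offspring link: r = (1/2)^1 = 1/2).
r to a great-grandoffspring = 1/8 (three parent–offspring links: r = (1/2)^3 = 1/8).
Summing one r·B term per recipient: 2·0.25·0.297 + 1·0.5·0.0626 + 1·0.125·0.247 = 0.210675.
0.210675 > 0.12: the indirect benefit exceeds the cost.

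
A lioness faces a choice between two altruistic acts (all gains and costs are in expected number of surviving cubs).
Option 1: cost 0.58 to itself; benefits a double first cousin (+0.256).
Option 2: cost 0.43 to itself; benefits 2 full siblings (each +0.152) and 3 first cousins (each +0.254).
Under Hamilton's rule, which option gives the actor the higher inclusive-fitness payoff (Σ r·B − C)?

Option 2

Option 1: r to a double first cousin = 0.25.
Option 1: Σ r·B − C = (1·0.25·0.256) − 0.58 = -0.516.
Option 2: r to a full sibling = 0.5.
Option 2: r to a first cousin = 0.125.
Option 2: Σ r·B − C = (2·0.5·0.152 + 3·0.125·0.254) − 0.43 = -0.18275.
Option 2 has the higher net inclusive-fitness payoff.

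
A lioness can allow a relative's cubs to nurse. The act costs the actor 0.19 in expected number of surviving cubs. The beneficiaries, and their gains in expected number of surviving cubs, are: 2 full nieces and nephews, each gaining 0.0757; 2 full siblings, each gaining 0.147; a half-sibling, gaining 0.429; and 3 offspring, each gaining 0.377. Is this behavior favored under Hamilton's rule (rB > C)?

Hamilton's rule: the trait is favored when the sum of r·B over every recipient exceeds the actor's cost C.
r to a full niece or nephew = 0.25 (full aunt/uncle↔niece/nephew: two paths of length 3 through the shared grandparent pair: r = 2·(1/2)^3 = 1/4).
r to a full sibling = 1/2 (full sibs share both parents — two paths of length 2: r = 2·(1/2)^2 = 1/2).
r to a half-sibling = 1/4 (half-sibs share one parent — one path of length 2: r = (1/2)^2 = 1/4).
r to an offspring = 0.5 (one parent–offspring link: r = (1/2)^1 = 1/2).
Summing one r·B term per recipient: 2·0.25·0.0757 + 2·0.5·0.147 + 1·0.25·0.429 + 3·0.5·0.377 = 0.8576.
0.8576 > 0.19: the indirect benefit exceeds the cost.

Yes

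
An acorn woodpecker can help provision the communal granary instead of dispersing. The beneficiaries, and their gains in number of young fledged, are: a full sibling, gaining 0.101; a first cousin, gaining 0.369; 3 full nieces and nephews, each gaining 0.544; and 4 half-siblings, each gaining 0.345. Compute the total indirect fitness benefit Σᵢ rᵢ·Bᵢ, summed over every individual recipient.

r to a full sibling = 1/2 (full sibs share both parents — two paths of length 2: r = 2·(1/2)^2 = 1/2).
r to a first cousin = 1/8 (first cousins share one grandparent pair — two paths of length 4: r = 2·(1/2)^4 = 1/8).
r to a full niece or nephew = 0.25 (full aunt/uncle↔niece/nephew: two paths of length 3 through the shared grandparent pair: r = 2·(1/2)^3 = 1/4).
r to a half-sibling = 0.25 (half-sibs share one parent — one path of length 2: r = (1/2)^2 = 1/4).
Summing one r·B term per recipient: 1·0.5·0.101 + 1·0.125·0.369 + 3·0.25·0.544 + 4·0.25·0.345 = 0.849625.

0.849625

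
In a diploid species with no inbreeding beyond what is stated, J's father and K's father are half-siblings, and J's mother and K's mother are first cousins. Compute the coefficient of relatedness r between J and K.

0.09375

Wright's path rule: contributions from independent ancestry routes add.
J and K are related in two ways: half first cousins through their fathers (r = 1/16) and second cousins through their mothers (r = 1/32).
r = 1/16 + 1/32 = 3/32 = 0.09375.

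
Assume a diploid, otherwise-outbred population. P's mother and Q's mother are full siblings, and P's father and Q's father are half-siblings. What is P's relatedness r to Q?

Wright's path rule: contributions from independent ancestry routes add.
P and Q are related in two ways: first cousins through their mothers (r = 1/8) and half first cousins through their fathers (r = 1/16).
r = 1/8 + 1/16 = 3/16 = 0.1875.

0.1875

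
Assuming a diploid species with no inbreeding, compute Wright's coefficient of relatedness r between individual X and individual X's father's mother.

0.25

Each parent–offspring link contributes a factor of 1/2, and independent paths through distinct common ancestors add.
Two parent–offspring links: r = (1/2)^2 = 1/4.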